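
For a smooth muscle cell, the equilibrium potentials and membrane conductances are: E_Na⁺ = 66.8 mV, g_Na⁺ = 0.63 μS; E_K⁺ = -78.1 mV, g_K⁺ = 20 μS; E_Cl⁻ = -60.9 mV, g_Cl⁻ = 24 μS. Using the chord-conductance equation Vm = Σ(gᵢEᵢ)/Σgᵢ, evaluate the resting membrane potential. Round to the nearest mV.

-67 mV

Σ gᵢEᵢ = 0.63·(66.8) + 20·(-78.1) + 24·(-60.9) = -2981.52
Σ gᵢ = 0.63 + 20 + 24 = 44.63
Vm = -2981.52 / 44.63 = -66.81 mV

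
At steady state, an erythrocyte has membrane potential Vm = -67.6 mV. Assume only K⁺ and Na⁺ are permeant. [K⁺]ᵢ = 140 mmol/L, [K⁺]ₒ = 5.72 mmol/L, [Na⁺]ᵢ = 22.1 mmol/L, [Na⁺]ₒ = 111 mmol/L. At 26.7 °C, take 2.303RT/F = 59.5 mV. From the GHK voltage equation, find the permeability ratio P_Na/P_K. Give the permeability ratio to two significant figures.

Let α = P_Na/P_K. GHK: Vm = 59.5·log₁₀[(Kₒ + α·Naₒ)/(Kᵢ + α·Naᵢ)].
10^(Vm/59.5) = 10^(-67.6/59.5) = 0.073091
So 0.073091·(Kᵢ + α·Naᵢ) = Kₒ + α·Naₒ → α = (0.073091·140.0 − 5.72) / (111.0 − 0.073091·22.1)
α = (10.23 − 5.72) / (111.0 − 1.615) = 4.513/109.4 = 0.04126

0.041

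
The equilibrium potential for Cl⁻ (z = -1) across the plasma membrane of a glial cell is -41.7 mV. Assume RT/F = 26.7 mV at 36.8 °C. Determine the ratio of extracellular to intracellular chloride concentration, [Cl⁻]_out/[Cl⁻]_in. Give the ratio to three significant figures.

4.77

ln([out]/[in]) = E·z/(26.7) = -41.7 × -1 / 26.7 = 1.5618
[out]/[in] = e^(1.5618) = 4.767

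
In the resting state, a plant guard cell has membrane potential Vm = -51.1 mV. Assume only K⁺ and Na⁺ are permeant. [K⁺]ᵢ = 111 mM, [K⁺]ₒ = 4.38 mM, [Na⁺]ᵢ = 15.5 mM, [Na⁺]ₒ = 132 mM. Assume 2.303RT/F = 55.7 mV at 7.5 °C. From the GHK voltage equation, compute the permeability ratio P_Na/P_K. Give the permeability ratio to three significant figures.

Let α = P_Na/P_K. GHK: Vm = 55.7·log₁₀[(Kₒ + α·Naₒ)/(Kᵢ + α·Naᵢ)].
10^(Vm/55.7) = 10^(-51.1/55.7) = 0.12094
So 0.12094·(Kᵢ + α·Naᵢ) = Kₒ + α·Naₒ → α = (0.12094·111.0 − 4.38) / (132.0 − 0.12094·15.5)
α = (13.42 − 4.38) / (132.0 − 1.875) = 9.045/130.1 = 0.06951

0.0695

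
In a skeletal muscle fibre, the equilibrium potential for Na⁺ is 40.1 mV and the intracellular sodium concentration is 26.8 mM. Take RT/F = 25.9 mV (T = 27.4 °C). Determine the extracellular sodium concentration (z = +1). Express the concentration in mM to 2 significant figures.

Nernst: E = (25.9/1) · ln([out]/[in]), so ln([out]/[in]) = 40.1 × 1 / 25.9 = 1.5483.
[out]/[in] = e^(1.5483) = 4.703.
[out] = 4.703 × 26.8 = 126 mM.

130 mM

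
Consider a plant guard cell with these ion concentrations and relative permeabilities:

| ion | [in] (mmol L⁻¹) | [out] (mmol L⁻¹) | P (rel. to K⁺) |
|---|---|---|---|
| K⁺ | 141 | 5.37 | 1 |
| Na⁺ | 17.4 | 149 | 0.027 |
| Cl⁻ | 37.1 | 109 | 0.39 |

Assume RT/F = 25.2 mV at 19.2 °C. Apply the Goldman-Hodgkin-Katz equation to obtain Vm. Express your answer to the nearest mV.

-51 mV

Vm = 25.2 · ln[(Σ P·[cation]ₒ + Σ P·[anion]ᵢ) / (Σ P·[cation]ᵢ + Σ P·[anion]ₒ)]
Numerator = 1×5.37 + 0.027×149 + 0.39×37.1 = 23.86
Denominator = 1×141 + 0.027×17.4 + 0.39×109 = 184
Vm = 25.2 · ln(0.1297) = 25.2 × (-2.0425) = -51.47 mV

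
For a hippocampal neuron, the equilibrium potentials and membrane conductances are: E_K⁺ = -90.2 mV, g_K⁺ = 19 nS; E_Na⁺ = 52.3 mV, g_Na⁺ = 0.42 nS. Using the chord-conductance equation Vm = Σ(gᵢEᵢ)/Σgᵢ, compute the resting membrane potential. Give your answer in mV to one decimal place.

Σ gᵢEᵢ = 19·(-90.2) + 0.42·(52.3) = -1691.83
Σ gᵢ = 19 + 0.42 = 19.42
Vm = -1691.83 / 19.42 = -87.12 mV

-87.1 mV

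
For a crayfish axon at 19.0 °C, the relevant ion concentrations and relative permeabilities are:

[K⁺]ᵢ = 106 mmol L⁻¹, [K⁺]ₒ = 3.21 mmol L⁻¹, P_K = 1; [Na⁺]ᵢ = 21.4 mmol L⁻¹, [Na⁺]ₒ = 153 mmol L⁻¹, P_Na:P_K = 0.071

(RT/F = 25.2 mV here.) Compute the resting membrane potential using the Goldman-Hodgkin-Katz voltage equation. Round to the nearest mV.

Vm = 25.2 · ln[(Σ P·[cation]ₒ + Σ P·[anion]ᵢ) / (Σ P·[cation]ᵢ + Σ P·[anion]ₒ)]
Numerator = 1×3.21 + 0.071×153 = 14.07
Denominator = 1×106 + 0.071×21.4 = 107.5
Vm = 25.2 · ln(0.13089) = 25.2 × (-2.0334) = -51.24 mV

-51 mV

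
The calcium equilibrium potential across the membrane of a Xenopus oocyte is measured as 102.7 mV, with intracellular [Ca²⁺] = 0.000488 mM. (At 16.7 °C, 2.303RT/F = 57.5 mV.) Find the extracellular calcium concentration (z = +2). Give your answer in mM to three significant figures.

Nernst: E = (57.5/2) · log₁₀([out]/[in]), so log₁₀([out]/[in]) = 102.7 × 2 / 57.5 = 3.5722.
[out]/[in] = 10^(3.5722) = 3734.
[out] = 3734 × 0.000488 = 1.822 mM.

1.82 mM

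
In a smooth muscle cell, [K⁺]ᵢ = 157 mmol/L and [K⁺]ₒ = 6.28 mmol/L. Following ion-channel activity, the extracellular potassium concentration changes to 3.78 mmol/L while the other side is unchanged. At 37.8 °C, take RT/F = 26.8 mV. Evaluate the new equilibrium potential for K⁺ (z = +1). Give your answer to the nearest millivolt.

After the shift: [K⁺]_out = 3.78, [K⁺]_in = 157 mmol/L.
E_new = (26.8/1)·ln(3.78/157) = 26.80 · (-3.7265) = -99.87 mV

-100 mV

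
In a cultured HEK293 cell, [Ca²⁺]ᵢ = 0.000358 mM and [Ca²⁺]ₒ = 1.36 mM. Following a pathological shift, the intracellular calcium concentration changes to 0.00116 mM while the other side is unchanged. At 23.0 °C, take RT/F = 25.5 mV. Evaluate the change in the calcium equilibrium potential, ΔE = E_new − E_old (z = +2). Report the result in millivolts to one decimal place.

E_old = (25.5/2)·ln(1.36/0.000358) = 105.09 mV
E_new = (25.5/2)·ln(1.36/0.00116) = 90.10 mV
ΔE = 90.10 − (105.09) = -14.99 mV

-15.0 mV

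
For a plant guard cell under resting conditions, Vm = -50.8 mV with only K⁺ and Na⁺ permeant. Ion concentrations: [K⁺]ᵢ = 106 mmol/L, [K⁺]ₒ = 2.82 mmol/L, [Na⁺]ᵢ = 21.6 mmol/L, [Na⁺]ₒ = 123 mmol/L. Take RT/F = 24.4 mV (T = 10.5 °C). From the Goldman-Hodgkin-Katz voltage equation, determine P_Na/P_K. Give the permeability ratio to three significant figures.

0.0864

Let α = P_Na/P_K. GHK: Vm = 24.4·ln[(Kₒ + α·Naₒ)/(Kᵢ + α·Naᵢ)].
e^(Vm/24.4) = e^(-50.8/24.4) = 0.12468
So 0.12468·(Kᵢ + α·Naᵢ) = Kₒ + α·Naₒ → α = (0.12468·106.0 − 2.82) / (123.0 − 0.12468·21.6)
α = (13.22 − 2.82) / (123.0 − 2.693) = 10.4/120.3 = 0.08642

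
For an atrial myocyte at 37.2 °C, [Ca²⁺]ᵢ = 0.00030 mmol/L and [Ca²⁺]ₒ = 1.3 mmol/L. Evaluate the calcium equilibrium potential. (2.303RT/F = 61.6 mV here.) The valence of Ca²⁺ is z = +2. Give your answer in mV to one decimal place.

E = (61.6/z) · log₁₀([Ca²⁺]_out/[Ca²⁺]_in) with z = +2.
= (61.6/2) · log₁₀(1.3/0.00030) = 30.80 · log₁₀(4333)
= 30.80 · (3.6368) = 112.01 mV

112.0 mV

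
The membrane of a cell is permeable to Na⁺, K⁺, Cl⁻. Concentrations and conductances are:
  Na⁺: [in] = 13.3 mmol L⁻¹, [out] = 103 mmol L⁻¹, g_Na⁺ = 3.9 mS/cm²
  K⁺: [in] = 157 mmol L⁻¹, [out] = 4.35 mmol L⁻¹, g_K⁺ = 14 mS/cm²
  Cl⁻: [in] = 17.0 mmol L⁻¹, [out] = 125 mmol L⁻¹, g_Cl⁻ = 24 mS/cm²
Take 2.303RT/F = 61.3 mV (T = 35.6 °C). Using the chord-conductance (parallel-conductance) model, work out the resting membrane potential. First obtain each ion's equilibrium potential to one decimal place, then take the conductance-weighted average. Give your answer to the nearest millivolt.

E_Na⁺ = (61.3/1)·log₁₀(103/13.3) = 54.5 mV
E_K⁺ = (61.3/1)·log₁₀(4.35/157) = -95.5 mV
E_Cl⁻ = (61.3/-1)·log₁₀(125/17.0) = -53.1 mV
Vm = (Σ gᵢEᵢ)/(Σ gᵢ) = (3.9·54.5 + 14·-95.5 + 24·-53.1) / (3.9 + 14 + 24)
= -2398.85 / 41.9 = -57.25 mV

-57 mV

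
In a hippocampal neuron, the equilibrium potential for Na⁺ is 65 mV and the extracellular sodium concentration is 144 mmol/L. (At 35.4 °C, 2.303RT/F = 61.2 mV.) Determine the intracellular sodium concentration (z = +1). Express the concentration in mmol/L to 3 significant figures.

Nernst: E = (61.2/1) · log₁₀([out]/[in]), so log₁₀([out]/[in]) = 65.0 × 1 / 61.2 = 1.0621.
[out]/[in] = 10^(1.0621) = 11.54.
[in] = 144 / 11.54 = 12.48 mmol/L.

12.5 mmol/L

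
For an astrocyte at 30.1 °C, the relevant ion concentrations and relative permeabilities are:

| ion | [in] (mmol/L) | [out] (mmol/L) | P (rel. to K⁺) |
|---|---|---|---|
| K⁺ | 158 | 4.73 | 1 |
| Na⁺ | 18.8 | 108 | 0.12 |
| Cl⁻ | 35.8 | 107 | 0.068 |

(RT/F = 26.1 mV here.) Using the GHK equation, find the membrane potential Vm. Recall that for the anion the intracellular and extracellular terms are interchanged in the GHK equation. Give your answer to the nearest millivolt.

-55 mV

Vm = 26.1 · ln[(Σ P·[cation]ₒ + Σ P·[anion]ᵢ) / (Σ P·[cation]ᵢ + Σ P·[anion]ₒ)]
Numerator = 1×4.73 + 0.12×108 + 0.068×35.8 = 20.12
Denominator = 1×158 + 0.12×18.8 + 0.068×107 = 167.5
Vm = 26.1 · ln(0.12012) = 26.1 × (-2.1192) = -55.31 mV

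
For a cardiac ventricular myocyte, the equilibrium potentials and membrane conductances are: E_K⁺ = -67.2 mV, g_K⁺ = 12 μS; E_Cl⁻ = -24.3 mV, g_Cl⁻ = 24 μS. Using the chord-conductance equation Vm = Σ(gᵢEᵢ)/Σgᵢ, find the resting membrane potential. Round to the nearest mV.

-39 mV

Σ gᵢEᵢ = 12·(-67.2) + 24·(-24.3) = -1389.60
Σ gᵢ = 12 + 24 = 36
Vm = -1389.60 / 36 = -38.60 mV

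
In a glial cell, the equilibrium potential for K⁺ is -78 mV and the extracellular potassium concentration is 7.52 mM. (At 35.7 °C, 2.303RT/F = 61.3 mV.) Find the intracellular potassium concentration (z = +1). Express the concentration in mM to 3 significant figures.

Nernst: E = (61.3/1) · log₁₀([out]/[in]), so log₁₀([out]/[in]) = -78.0 × 1 / 61.3 = -1.2724.
[out]/[in] = 10^(-1.2724) = 0.0534.
[in] = 7.52 / 0.0534 = 140.8 mM.

141 mM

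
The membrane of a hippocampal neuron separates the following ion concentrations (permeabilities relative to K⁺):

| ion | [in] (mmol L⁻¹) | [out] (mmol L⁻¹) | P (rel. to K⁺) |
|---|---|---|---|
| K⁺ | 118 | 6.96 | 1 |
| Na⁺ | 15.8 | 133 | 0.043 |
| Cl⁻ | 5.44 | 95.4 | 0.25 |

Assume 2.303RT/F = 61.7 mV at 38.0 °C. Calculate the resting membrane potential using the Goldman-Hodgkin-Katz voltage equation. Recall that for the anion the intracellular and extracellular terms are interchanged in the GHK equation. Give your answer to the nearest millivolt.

-62 mV

Vm = 61.7 · log₁₀[(Σ P·[cation]ₒ + Σ P·[anion]ᵢ) / (Σ P·[cation]ᵢ + Σ P·[anion]ₒ)]
Numerator = 1×6.96 + 0.043×133 + 0.25×5.44 = 14.04
Denominator = 1×118 + 0.043×15.8 + 0.25×95.4 = 142.5
Vm = 61.7 · log₁₀(0.098499) = 61.7 × (-1.0066) = -62.11 mV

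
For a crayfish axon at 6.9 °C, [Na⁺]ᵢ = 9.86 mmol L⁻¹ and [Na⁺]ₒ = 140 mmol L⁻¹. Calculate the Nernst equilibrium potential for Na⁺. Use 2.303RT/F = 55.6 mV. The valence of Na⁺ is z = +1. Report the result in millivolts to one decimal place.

64.1 mV

E = (55.6/z) · log₁₀([Na⁺]_out/[Na⁺]_in) with z = +1.
= (55.6/1) · log₁₀(140/9.86) = 55.60 · log₁₀(14.2)
= 55.60 · (1.1523) = 64.07 mV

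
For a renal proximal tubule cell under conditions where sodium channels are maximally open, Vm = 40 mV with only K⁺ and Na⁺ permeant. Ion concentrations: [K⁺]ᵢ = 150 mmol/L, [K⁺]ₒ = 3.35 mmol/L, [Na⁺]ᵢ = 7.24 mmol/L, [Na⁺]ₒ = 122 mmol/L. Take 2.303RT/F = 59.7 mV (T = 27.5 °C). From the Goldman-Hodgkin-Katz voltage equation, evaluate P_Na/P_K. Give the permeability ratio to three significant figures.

Let α = P_Na/P_K. GHK: Vm = 59.7·log₁₀[(Kₒ + α·Naₒ)/(Kᵢ + α·Naᵢ)].
10^(Vm/59.7) = 10^(40.0/59.7) = 4.6775
So 4.6775·(Kᵢ + α·Naᵢ) = Kₒ + α·Naₒ → α = (4.6775·150.0 − 3.35) / (122.0 − 4.6775·7.24)
α = (701.6 − 3.35) / (122.0 − 33.87) = 698.3/88.13 = 7.923

7.92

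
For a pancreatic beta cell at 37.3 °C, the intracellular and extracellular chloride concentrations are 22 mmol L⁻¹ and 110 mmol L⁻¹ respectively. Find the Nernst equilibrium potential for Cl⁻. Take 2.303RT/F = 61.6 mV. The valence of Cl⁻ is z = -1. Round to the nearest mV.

-43 mV

E = (61.6/z) · log₁₀([Cl⁻]_out/[Cl⁻]_in) with z = -1.
For an anion, dividing by z = -1 reverses the sign.
= (61.6/-1) · log₁₀(110/22) = -61.60 · log₁₀(5)
= -61.60 · (0.6990) = -43.06 mV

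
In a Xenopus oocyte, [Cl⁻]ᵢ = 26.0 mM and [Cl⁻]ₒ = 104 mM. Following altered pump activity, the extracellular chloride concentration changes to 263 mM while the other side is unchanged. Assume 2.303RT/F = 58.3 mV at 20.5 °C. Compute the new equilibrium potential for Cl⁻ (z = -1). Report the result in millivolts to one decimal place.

-58.6 mV

After the shift: [Cl⁻]_out = 263, [Cl⁻]_in = 26.0 mM.
E_new = (58.3/-1)·log₁₀(263/26.0) = -58.30 · (1.0050) = -58.59 mV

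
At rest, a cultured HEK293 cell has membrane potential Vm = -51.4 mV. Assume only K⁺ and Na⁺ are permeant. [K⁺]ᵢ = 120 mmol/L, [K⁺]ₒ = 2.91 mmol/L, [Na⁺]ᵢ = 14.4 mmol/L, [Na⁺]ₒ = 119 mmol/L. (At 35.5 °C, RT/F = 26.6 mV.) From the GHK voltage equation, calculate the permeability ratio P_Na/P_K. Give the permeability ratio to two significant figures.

0.12

Let α = P_Na/P_K. GHK: Vm = 26.6·ln[(Kₒ + α·Naₒ)/(Kᵢ + α·Naᵢ)].
e^(Vm/26.6) = e^(-51.4/26.6) = 0.14481
So 0.14481·(Kᵢ + α·Naᵢ) = Kₒ + α·Naₒ → α = (0.14481·120.0 − 2.91) / (119.0 − 0.14481·14.4)
α = (17.38 − 2.91) / (119.0 − 2.085) = 14.47/116.9 = 0.1237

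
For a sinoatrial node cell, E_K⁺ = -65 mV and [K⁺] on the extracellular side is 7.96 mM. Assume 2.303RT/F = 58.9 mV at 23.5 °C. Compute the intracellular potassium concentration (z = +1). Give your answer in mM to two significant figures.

100 mM

Nernst: E = (58.9/1) · log₁₀([out]/[in]), so log₁₀([out]/[in]) = -65.0 × 1 / 58.9 = -1.1036.
[out]/[in] = 10^(-1.1036) = 0.07878.
[in] = 7.96 / 0.07878 = 101 mM.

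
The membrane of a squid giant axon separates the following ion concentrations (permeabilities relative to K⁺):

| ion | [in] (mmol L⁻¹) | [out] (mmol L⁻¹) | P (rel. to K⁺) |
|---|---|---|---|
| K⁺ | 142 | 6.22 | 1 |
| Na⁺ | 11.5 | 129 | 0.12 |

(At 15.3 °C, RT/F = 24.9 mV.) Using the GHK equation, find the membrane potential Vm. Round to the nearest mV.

-47 mV

Vm = 24.9 · ln[(Σ P·[cation]ₒ + Σ P·[anion]ᵢ) / (Σ P·[cation]ᵢ + Σ P·[anion]ₒ)]
Numerator = 1×6.22 + 0.12×129 = 21.7
Denominator = 1×142 + 0.12×11.5 = 143.4
Vm = 24.9 · ln(0.15135) = 24.9 × (-1.8882) = -47.02 mV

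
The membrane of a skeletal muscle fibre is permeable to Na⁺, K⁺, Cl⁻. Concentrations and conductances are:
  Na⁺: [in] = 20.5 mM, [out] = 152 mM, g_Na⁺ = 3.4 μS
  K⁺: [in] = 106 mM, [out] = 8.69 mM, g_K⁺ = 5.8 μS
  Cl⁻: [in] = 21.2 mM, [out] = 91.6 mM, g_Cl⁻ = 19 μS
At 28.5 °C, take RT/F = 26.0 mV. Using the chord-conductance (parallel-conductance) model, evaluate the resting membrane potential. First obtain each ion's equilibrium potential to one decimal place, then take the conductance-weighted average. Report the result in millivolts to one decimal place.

E_Na⁺ = (26.0/1)·ln(152/20.5) = 52.1 mV
E_K⁺ = (26.0/1)·ln(8.69/106) = -65.0 mV
E_Cl⁻ = (26.0/-1)·ln(91.6/21.2) = -38.0 mV
Vm = (Σ gᵢEᵢ)/(Σ gᵢ) = (3.4·52.1 + 5.8·-65.0 + 19·-38.0) / (3.4 + 5.8 + 19)
= -921.86 / 28.2 = -32.69 mV

-32.7 mV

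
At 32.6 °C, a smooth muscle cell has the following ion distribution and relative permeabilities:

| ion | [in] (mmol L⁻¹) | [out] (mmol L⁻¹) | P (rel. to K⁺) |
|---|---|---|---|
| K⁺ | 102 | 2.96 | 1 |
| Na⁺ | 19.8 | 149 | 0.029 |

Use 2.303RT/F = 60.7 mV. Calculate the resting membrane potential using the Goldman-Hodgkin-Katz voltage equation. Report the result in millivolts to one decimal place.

Vm = 60.7 · log₁₀[(Σ P·[cation]ₒ + Σ P·[anion]ᵢ) / (Σ P·[cation]ᵢ + Σ P·[anion]ₒ)]
Numerator = 1×2.96 + 0.029×149 = 7.281
Denominator = 1×102 + 0.029×19.8 = 102.6
Vm = 60.7 · log₁₀(0.070983) = 60.7 × (-1.1488) = -69.74 mV

-69.7 mV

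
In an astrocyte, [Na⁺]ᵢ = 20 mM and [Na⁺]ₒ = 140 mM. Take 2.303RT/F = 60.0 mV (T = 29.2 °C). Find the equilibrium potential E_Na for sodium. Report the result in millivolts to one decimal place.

50.7 mV

E = (60.0/z) · log₁₀([Na⁺]_out/[Na⁺]_in) with z = +1.
= (60.0/1) · log₁₀(140/20) = 60.00 · log₁₀(7)
= 60.00 · (0.8451) = 50.71 mV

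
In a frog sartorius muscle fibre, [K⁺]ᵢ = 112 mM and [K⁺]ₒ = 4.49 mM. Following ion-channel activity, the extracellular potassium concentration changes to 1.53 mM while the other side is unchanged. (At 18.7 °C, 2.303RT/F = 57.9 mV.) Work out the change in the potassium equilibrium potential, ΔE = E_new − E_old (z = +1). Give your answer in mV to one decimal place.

E_old = (57.9/1)·log₁₀(4.49/112) = -80.88 mV
E_new = (57.9/1)·log₁₀(1.53/112) = -107.96 mV
ΔE = -107.96 − (-80.88) = -27.07 mV

-27.1 mV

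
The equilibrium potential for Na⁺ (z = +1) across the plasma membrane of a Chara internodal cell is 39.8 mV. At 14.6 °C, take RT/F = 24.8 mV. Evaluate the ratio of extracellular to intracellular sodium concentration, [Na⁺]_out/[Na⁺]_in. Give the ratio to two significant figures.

ln([out]/[in]) = E·z/(24.8) = 39.8 × 1 / 24.8 = 1.6048
[out]/[in] = e^(1.6048) = 4.977

5.0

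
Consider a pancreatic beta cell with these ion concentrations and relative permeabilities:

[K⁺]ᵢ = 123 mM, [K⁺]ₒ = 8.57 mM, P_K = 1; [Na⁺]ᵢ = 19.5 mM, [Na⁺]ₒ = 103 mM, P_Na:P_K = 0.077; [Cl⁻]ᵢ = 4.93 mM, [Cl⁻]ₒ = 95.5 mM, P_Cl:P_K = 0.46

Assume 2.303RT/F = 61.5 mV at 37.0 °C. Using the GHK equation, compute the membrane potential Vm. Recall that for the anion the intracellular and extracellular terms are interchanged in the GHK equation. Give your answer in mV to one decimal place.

Vm = 61.5 · log₁₀[(Σ P·[cation]ₒ + Σ P·[anion]ᵢ) / (Σ P·[cation]ᵢ + Σ P·[anion]ₒ)]
Numerator = 1×8.57 + 0.077×103 + 0.46×4.93 = 18.77
Denominator = 1×123 + 0.077×19.5 + 0.46×95.5 = 168.4
Vm = 61.5 · log₁₀(0.11143) = 61.5 × (-0.9530) = -58.61 mV

-58.6 mV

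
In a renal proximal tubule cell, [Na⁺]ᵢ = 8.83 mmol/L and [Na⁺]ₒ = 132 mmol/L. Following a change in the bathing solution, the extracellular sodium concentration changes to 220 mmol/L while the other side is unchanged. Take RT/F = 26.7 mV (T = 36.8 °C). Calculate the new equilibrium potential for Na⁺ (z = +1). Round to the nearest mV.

After the shift: [Na⁺]_out = 220, [Na⁺]_in = 8.83 mmol/L.
E_new = (26.7/1)·ln(220/8.83) = 26.70 · (3.2155) = 85.85 mV

86 mV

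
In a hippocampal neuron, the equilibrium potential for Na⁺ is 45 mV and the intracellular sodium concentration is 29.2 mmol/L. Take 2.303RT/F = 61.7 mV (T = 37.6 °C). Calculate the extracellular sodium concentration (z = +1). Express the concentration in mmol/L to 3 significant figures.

Nernst: E = (61.7/1) · log₁₀([out]/[in]), so log₁₀([out]/[in]) = 45.0 × 1 / 61.7 = 0.7293.
[out]/[in] = 10^(0.7293) = 5.362.
[out] = 5.362 × 29.2 = 156.6 mmol/L.

157 mmol/L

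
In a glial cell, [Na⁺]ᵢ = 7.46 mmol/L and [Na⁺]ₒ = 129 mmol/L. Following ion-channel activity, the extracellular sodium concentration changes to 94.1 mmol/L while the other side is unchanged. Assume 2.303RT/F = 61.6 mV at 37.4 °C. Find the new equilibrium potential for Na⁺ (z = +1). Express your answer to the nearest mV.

After the shift: [Na⁺]_out = 94.1, [Na⁺]_in = 7.46 mmol/L.
E_new = (61.6/1)·log₁₀(94.1/7.46) = 61.60 · (1.1009) = 67.81 mV

68 mV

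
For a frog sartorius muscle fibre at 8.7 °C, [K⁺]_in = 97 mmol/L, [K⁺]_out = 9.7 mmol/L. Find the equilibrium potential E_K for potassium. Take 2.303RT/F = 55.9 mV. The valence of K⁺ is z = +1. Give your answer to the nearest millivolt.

E = (55.9/z) · log₁₀([K⁺]_out/[K⁺]_in) with z = +1.
= (55.9/1) · log₁₀(9.7/97) = 55.90 · log₁₀(0.1)
= 55.90 · (-1.0000) = -55.90 mV

-56 mV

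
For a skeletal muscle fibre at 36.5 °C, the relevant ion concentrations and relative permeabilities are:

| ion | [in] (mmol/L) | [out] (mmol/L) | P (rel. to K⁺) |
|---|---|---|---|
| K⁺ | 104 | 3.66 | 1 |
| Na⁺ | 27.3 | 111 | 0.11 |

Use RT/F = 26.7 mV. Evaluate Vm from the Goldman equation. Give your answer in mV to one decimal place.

-51.0 mV

Vm = 26.7 · ln[(Σ P·[cation]ₒ + Σ P·[anion]ᵢ) / (Σ P·[cation]ᵢ + Σ P·[anion]ₒ)]
Numerator = 1×3.66 + 0.11×111 = 15.87
Denominator = 1×104 + 0.11×27.3 = 107
Vm = 26.7 · ln(0.14831) = 26.7 × (-1.9084) = -50.95 mV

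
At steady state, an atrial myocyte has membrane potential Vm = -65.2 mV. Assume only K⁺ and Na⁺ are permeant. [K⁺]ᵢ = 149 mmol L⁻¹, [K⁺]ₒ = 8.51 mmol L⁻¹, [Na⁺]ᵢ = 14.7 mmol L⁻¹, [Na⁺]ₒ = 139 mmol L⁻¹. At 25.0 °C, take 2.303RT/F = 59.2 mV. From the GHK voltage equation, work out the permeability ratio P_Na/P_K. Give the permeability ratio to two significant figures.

0.024

Let α = P_Na/P_K. GHK: Vm = 59.2·log₁₀[(Kₒ + α·Naₒ)/(Kᵢ + α·Naᵢ)].
10^(Vm/59.2) = 10^(-65.2/59.2) = 0.079186
So 0.079186·(Kᵢ + α·Naᵢ) = Kₒ + α·Naₒ → α = (0.079186·149.0 − 8.51) / (139.0 − 0.079186·14.7)
α = (11.8 − 8.51) / (139.0 − 1.164) = 3.289/137.8 = 0.02386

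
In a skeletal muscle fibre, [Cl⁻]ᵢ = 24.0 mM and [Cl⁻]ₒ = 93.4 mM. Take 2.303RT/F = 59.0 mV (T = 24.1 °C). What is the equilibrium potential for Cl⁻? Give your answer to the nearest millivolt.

-35 mV

E = (59.0/z) · log₁₀([Cl⁻]_out/[Cl⁻]_in) with z = -1.
For an anion, dividing by z = -1 reverses the sign.
= (59.0/-1) · log₁₀(93.4/24.0) = -59.00 · log₁₀(3.892)
= -59.00 · (0.5901) = -34.82 mV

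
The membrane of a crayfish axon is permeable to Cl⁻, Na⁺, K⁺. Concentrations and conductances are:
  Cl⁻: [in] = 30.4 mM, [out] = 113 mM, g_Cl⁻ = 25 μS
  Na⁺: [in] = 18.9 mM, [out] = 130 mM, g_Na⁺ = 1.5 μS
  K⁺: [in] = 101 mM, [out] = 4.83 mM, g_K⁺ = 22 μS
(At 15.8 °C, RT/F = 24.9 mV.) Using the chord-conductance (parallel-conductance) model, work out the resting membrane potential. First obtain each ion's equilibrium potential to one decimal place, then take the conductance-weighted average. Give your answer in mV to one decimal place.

E_Cl⁻ = (24.9/-1)·ln(113/30.4) = -32.7 mV
E_Na⁺ = (24.9/1)·ln(130/18.9) = 48.0 mV
E_K⁺ = (24.9/1)·ln(4.83/101) = -75.7 mV
Vm = (Σ gᵢEᵢ)/(Σ gᵢ) = (25·-32.7 + 1.5·48.0 + 22·-75.7) / (25 + 1.5 + 22)
= -2410.90 / 48.5 = -49.71 mV

-49.7 mV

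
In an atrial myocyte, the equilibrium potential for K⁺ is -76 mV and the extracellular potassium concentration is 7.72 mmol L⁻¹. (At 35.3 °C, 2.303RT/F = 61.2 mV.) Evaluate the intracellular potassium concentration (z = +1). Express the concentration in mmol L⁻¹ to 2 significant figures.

Nernst: E = (61.2/1) · log₁₀([out]/[in]), so log₁₀([out]/[in]) = -76.0 × 1 / 61.2 = -1.2418.
[out]/[in] = 10^(-1.2418) = 0.0573.
[in] = 7.72 / 0.0573 = 134.7 mmol L⁻¹.

130 mmol L⁻¹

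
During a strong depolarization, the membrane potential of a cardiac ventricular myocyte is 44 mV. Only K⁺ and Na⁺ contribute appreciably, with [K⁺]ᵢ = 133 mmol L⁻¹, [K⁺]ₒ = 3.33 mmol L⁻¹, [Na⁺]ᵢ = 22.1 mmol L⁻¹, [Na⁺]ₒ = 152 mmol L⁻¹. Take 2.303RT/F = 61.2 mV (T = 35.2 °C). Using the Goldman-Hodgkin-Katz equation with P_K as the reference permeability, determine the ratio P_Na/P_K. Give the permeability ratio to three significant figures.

Let α = P_Na/P_K. GHK: Vm = 61.2·log₁₀[(Kₒ + α·Naₒ)/(Kᵢ + α·Naᵢ)].
10^(Vm/61.2) = 10^(44.0/61.2) = 5.2355
So 5.2355·(Kᵢ + α·Naᵢ) = Kₒ + α·Naₒ → α = (5.2355·133.0 − 3.33) / (152.0 − 5.2355·22.1)
α = (696.3 − 3.33) / (152.0 − 115.7) = 693/36.3 = 19.09

19.1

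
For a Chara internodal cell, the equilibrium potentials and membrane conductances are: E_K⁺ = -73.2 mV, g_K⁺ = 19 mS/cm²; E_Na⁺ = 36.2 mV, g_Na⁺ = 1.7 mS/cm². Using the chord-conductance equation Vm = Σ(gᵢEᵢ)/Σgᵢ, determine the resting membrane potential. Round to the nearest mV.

Σ gᵢEᵢ = 19·(-73.2) + 1.7·(36.2) = -1329.26
Σ gᵢ = 19 + 1.7 = 20.7
Vm = -1329.26 / 20.7 = -64.22 mV

-64 mV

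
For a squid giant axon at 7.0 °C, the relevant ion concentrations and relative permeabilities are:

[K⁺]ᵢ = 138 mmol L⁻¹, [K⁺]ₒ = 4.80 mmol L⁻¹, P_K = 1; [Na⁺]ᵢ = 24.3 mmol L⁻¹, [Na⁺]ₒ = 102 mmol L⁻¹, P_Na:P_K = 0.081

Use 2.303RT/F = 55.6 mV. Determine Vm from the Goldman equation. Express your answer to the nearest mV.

-57 mV

Vm = 55.6 · log₁₀[(Σ P·[cation]ₒ + Σ P·[anion]ᵢ) / (Σ P·[cation]ᵢ + Σ P·[anion]ₒ)]
Numerator = 1×4.80 + 0.081×102 = 13.06
Denominator = 1×138 + 0.081×24.3 = 140
Vm = 55.6 · log₁₀(0.093321) = 55.6 × (-1.0300) = -57.27 mV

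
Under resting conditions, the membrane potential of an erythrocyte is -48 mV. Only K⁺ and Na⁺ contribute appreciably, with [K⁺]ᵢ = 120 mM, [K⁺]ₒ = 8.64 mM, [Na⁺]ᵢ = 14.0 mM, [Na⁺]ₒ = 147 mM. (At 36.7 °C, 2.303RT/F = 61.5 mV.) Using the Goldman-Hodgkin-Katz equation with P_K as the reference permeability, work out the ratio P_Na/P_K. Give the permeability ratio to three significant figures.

0.0778

Let α = P_Na/P_K. GHK: Vm = 61.5·log₁₀[(Kₒ + α·Naₒ)/(Kᵢ + α·Naᵢ)].
10^(Vm/61.5) = 10^(-48.0/61.5) = 0.16577
So 0.16577·(Kᵢ + α·Naᵢ) = Kₒ + α·Naₒ → α = (0.16577·120.0 − 8.64) / (147.0 − 0.16577·14.0)
α = (19.89 − 8.64) / (147.0 − 2.321) = 11.25/144.7 = 0.07778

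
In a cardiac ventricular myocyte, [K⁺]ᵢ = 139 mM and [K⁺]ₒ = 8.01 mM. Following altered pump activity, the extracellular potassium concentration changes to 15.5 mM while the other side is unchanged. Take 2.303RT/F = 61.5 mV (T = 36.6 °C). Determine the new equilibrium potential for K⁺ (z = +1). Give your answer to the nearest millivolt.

After the shift: [K⁺]_out = 15.5, [K⁺]_in = 139 mM.
E_new = (61.5/1)·log₁₀(15.5/139) = 61.50 · (-0.9527) = -58.59 mV

-59 mV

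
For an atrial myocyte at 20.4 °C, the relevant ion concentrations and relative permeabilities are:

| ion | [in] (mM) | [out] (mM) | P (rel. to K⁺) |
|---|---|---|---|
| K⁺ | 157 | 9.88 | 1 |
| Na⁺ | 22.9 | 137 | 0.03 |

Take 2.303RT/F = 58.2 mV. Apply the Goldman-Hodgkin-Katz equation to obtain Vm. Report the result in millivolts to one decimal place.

Vm = 58.2 · log₁₀[(Σ P·[cation]ₒ + Σ P·[anion]ᵢ) / (Σ P·[cation]ᵢ + Σ P·[anion]ₒ)]
Numerator = 1×9.88 + 0.03×137 = 13.99
Denominator = 1×157 + 0.03×22.9 = 157.7
Vm = 58.2 · log₁₀(0.08872) = 58.2 × (-1.0520) = -61.23 mV

-61.2 mV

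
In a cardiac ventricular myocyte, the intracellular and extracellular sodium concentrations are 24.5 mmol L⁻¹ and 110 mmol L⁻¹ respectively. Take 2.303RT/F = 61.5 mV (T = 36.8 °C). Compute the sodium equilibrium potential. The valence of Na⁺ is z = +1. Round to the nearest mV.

40 mV

E = (61.5/z) · log₁₀([Na⁺]_out/[Na⁺]_in) with z = +1.
= (61.5/1) · log₁₀(110/24.5) = 61.50 · log₁₀(4.49)
= 61.50 · (0.6522) = 40.11 mV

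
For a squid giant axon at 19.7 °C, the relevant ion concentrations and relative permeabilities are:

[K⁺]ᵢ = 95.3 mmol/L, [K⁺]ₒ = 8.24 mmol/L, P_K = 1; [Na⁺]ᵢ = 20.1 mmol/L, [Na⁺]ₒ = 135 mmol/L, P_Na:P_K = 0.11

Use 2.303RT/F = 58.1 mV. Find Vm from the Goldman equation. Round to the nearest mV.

Vm = 58.1 · log₁₀[(Σ P·[cation]ₒ + Σ P·[anion]ᵢ) / (Σ P·[cation]ᵢ + Σ P·[anion]ₒ)]
Numerator = 1×8.24 + 0.11×135 = 23.09
Denominator = 1×95.3 + 0.11×20.1 = 97.51
Vm = 58.1 · log₁₀(0.23679) = 58.1 × (-0.6256) = -36.35 mV

-36 mV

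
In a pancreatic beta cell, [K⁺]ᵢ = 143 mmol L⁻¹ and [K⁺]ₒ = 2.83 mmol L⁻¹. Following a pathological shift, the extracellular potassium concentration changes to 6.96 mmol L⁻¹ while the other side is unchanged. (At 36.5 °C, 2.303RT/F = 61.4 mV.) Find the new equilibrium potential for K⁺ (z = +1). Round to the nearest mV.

-81 mV

After the shift: [K⁺]_out = 6.96, [K⁺]_in = 143 mmol L⁻¹.
E_new = (61.4/1)·log₁₀(6.96/143) = 61.40 · (-1.3127) = -80.60 mV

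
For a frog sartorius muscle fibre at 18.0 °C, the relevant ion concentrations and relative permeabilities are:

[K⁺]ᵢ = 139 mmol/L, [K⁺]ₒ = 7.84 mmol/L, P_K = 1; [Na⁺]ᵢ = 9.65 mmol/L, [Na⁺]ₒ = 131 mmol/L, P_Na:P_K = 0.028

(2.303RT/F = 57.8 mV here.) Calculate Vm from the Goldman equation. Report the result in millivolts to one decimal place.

-62.6 mV

Vm = 57.8 · log₁₀[(Σ P·[cation]ₒ + Σ P·[anion]ᵢ) / (Σ P·[cation]ᵢ + Σ P·[anion]ₒ)]
Numerator = 1×7.84 + 0.028×131 = 11.51
Denominator = 1×139 + 0.028×9.65 = 139.3
Vm = 57.8 · log₁₀(0.082631) = 57.8 × (-1.0829) = -62.59 mV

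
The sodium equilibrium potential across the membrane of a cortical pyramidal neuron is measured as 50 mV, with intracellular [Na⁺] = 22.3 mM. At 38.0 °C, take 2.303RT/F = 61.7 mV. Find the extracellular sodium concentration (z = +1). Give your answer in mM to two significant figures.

Nernst: E = (61.7/1) · log₁₀([out]/[in]), so log₁₀([out]/[in]) = 50.0 × 1 / 61.7 = 0.8104.
[out]/[in] = 10^(0.8104) = 6.462.
[out] = 6.462 × 22.3 = 144.1 mM.

140 mM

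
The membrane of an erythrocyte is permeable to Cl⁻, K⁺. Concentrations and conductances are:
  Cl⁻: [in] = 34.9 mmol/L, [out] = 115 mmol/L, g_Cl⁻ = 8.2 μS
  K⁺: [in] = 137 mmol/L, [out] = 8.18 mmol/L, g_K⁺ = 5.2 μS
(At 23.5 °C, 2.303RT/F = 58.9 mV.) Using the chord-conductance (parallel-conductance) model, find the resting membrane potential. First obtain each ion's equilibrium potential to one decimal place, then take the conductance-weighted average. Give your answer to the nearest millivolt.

-47 mV

E_Cl⁻ = (58.9/-1)·log₁₀(115/34.9) = -30.5 mV
E_K⁺ = (58.9/1)·log₁₀(8.18/137) = -72.1 mV
Vm = (Σ gᵢEᵢ)/(Σ gᵢ) = (8.2·-30.5 + 5.2·-72.1) / (8.2 + 5.2)
= -625.02 / 13.4 = -46.64 mV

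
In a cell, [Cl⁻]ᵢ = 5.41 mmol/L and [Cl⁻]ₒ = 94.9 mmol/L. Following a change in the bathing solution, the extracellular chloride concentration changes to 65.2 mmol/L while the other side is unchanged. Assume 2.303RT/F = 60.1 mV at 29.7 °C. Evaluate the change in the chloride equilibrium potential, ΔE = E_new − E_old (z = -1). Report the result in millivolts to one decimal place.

9.8 mV

E_old = (60.1/-1)·log₁₀(94.9/5.41) = -74.77 mV
E_new = (60.1/-1)·log₁₀(65.2/5.41) = -64.97 mV
ΔE = -64.97 − (-74.77) = 9.80 mV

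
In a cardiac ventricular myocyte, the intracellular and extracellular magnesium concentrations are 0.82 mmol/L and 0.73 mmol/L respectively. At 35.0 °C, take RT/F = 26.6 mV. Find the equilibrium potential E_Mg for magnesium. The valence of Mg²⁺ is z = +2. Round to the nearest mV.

E = (26.6/z) · ln([Mg²⁺]_out/[Mg²⁺]_in) with z = +2.
= (26.6/2) · ln(0.73/0.82) = 13.30 · ln(0.8902)
= 13.30 · (-0.1163) = -1.55 mV

-2 mV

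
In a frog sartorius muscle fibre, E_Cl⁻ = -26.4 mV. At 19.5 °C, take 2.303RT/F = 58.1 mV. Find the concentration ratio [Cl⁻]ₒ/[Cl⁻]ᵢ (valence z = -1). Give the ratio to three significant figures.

2.85

log₁₀([out]/[in]) = E·z/(58.1) = -26.4 × -1 / 58.1 = 0.4544
[out]/[in] = 10^(0.4544) = 2.847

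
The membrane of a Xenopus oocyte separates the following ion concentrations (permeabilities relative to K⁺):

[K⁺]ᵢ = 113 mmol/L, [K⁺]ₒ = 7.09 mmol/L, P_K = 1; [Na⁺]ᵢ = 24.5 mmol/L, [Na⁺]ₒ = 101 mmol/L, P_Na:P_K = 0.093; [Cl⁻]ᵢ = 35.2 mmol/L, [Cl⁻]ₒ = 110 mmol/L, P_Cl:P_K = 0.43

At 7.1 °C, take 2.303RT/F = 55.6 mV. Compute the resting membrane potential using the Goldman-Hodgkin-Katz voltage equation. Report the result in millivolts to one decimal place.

-39.5 mV

Vm = 55.6 · log₁₀[(Σ P·[cation]ₒ + Σ P·[anion]ᵢ) / (Σ P·[cation]ᵢ + Σ P·[anion]ₒ)]
Numerator = 1×7.09 + 0.093×101 + 0.43×35.2 = 31.62
Denominator = 1×113 + 0.093×24.5 + 0.43×110 = 162.6
Vm = 55.6 · log₁₀(0.19448) = 55.6 × (-0.7111) = -39.54 mV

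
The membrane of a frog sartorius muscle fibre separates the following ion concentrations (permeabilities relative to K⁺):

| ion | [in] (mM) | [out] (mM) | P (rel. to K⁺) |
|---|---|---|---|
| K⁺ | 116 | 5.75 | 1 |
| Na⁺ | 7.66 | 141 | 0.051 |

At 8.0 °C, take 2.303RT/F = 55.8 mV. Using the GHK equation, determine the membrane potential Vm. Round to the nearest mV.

Vm = 55.8 · log₁₀[(Σ P·[cation]ₒ + Σ P·[anion]ᵢ) / (Σ P·[cation]ᵢ + Σ P·[anion]ₒ)]
Numerator = 1×5.75 + 0.051×141 = 12.94
Denominator = 1×116 + 0.051×7.66 = 116.4
Vm = 55.8 · log₁₀(0.11119) = 55.8 × (-0.9540) = -53.23 mV

-53 mV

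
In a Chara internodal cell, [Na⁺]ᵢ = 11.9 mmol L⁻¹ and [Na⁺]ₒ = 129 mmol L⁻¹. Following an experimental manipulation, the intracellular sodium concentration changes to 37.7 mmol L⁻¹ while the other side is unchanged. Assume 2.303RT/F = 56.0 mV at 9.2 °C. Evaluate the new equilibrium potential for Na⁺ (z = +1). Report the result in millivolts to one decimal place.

29.9 mV

After the shift: [Na⁺]_out = 129, [Na⁺]_in = 37.7 mmol L⁻¹.
E_new = (56.0/1)·log₁₀(129/37.7) = 56.00 · (0.5342) = 29.92 mV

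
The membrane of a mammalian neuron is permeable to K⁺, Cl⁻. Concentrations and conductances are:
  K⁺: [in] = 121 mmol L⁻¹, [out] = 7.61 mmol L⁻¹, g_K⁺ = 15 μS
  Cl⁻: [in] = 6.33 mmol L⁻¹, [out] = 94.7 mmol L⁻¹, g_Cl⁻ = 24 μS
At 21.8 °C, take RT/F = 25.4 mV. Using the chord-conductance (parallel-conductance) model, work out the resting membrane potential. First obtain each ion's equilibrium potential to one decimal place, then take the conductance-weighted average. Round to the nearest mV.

E_K⁺ = (25.4/1)·ln(7.61/121) = -70.3 mV
E_Cl⁻ = (25.4/-1)·ln(94.7/6.33) = -68.7 mV
Vm = (Σ gᵢEᵢ)/(Σ gᵢ) = (15·-70.3 + 24·-68.7) / (15 + 24)
= -2703.30 / 39 = -69.32 mV

-69 mV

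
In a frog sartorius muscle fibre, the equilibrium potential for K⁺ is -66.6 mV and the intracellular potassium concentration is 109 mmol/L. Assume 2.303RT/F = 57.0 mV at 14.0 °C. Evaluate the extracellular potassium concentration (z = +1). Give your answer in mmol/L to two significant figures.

7.4 mmol/L

Nernst: E = (57.0/1) · log₁₀([out]/[in]), so log₁₀([out]/[in]) = -66.6 × 1 / 57.0 = -1.1684.
[out]/[in] = 10^(-1.1684) = 0.06785.
[out] = 0.06785 × 109 = 7.396 mmol/L.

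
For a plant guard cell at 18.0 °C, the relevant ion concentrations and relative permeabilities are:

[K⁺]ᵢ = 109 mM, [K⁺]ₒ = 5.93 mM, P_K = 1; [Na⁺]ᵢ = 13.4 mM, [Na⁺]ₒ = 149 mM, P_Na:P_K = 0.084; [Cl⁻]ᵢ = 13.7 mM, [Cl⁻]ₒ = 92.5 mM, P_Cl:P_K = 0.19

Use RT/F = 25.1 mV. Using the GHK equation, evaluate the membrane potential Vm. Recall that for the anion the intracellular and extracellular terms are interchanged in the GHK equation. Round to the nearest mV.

-45 mV

Vm = 25.1 · ln[(Σ P·[cation]ₒ + Σ P·[anion]ᵢ) / (Σ P·[cation]ᵢ + Σ P·[anion]ₒ)]
Numerator = 1×5.93 + 0.084×149 + 0.19×13.7 = 21.05
Denominator = 1×109 + 0.084×13.4 + 0.19×92.5 = 127.7
Vm = 25.1 · ln(0.16483) = 25.1 × (-1.8028) = -45.25 mV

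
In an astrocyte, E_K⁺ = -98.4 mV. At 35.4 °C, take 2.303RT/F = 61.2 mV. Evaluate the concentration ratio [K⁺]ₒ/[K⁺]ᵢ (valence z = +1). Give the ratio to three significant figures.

0.0247

log₁₀([out]/[in]) = E·z/(61.2) = -98.4 × 1 / 61.2 = -1.6078
[out]/[in] = 10^(-1.6078) = 0.02467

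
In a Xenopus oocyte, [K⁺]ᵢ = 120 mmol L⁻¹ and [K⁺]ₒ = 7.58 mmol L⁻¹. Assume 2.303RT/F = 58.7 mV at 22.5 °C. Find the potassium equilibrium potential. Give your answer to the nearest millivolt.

-70 mV

E = (58.7/z) · log₁₀([K⁺]_out/[K⁺]_in) with z = +1.
= (58.7/1) · log₁₀(7.58/120) = 58.70 · log₁₀(0.06317)
= 58.70 · (-1.1995) = -70.41 mV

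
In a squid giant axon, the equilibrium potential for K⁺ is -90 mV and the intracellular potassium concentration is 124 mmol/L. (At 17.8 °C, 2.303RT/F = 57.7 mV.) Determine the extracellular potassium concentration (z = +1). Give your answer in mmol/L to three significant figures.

3.42 mmol/L

Nernst: E = (57.7/1) · log₁₀([out]/[in]), so log₁₀([out]/[in]) = -90.0 × 1 / 57.7 = -1.5598.
[out]/[in] = 10^(-1.5598) = 0.02756.
[out] = 0.02756 × 124 = 3.417 mmol/L.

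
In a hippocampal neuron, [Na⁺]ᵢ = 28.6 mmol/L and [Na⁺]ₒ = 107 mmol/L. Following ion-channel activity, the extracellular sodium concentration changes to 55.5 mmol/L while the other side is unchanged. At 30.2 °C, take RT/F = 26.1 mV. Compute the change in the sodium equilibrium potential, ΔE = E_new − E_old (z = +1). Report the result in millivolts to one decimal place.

E_old = (26.1/1)·ln(107/28.6) = 34.44 mV
E_new = (26.1/1)·ln(55.5/28.6) = 17.30 mV
ΔE = 17.30 − (34.44) = -17.13 mV

-17.1 mV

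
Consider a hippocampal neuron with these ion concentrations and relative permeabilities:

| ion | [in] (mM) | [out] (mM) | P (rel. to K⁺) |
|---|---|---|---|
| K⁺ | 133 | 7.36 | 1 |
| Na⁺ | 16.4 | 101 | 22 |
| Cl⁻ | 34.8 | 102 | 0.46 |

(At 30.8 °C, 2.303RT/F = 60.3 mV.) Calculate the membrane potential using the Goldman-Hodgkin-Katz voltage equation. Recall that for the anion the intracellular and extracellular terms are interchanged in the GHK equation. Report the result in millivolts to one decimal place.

Vm = 60.3 · log₁₀[(Σ P·[cation]ₒ + Σ P·[anion]ᵢ) / (Σ P·[cation]ᵢ + Σ P·[anion]ₒ)]
Numerator = 1×7.36 + 22×101 + 0.46×34.8 = 2245
Denominator = 1×133 + 22×16.4 + 0.46×102 = 540.7
Vm = 60.3 · log₁₀(4.1526) = 60.3 × (0.6183) = 37.28 mV

37.3 mV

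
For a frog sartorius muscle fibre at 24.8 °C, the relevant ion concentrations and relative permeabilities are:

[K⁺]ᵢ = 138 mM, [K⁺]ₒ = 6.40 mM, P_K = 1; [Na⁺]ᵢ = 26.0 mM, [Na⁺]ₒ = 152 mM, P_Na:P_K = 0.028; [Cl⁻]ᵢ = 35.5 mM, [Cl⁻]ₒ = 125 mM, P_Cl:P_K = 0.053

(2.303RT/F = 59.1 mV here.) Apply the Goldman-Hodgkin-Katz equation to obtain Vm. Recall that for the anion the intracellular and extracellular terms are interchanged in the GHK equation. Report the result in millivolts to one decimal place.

-62.9 mV

Vm = 59.1 · log₁₀[(Σ P·[cation]ₒ + Σ P·[anion]ᵢ) / (Σ P·[cation]ᵢ + Σ P·[anion]ₒ)]
Numerator = 1×6.40 + 0.028×152 + 0.053×35.5 = 12.54
Denominator = 1×138 + 0.028×26.0 + 0.053×125 = 145.4
Vm = 59.1 · log₁₀(0.086256) = 59.1 × (-1.0642) = -62.89 mV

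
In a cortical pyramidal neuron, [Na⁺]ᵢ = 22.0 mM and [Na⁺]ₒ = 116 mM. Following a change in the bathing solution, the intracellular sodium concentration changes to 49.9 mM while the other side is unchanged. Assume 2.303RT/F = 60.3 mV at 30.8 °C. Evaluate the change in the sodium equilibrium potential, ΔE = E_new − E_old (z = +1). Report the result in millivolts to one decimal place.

E_old = (60.3/1)·log₁₀(116/22.0) = 43.54 mV
E_new = (60.3/1)·log₁₀(116/49.9) = 22.09 mV
ΔE = 22.09 − (43.54) = -21.45 mV

-21.4 mV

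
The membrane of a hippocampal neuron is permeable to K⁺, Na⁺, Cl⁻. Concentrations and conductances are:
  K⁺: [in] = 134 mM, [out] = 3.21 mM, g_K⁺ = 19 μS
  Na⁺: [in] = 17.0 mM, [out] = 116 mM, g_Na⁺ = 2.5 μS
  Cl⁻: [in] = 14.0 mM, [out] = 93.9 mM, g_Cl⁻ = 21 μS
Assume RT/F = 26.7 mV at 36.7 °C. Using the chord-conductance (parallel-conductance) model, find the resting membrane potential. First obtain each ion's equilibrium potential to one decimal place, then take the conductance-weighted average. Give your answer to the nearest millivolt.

-67 mV

E_K⁺ = (26.7/1)·ln(3.21/134) = -99.6 mV
E_Na⁺ = (26.7/1)·ln(116/17.0) = 51.3 mV
E_Cl⁻ = (26.7/-1)·ln(93.9/14.0) = -50.8 mV
Vm = (Σ gᵢEᵢ)/(Σ gᵢ) = (19·-99.6 + 2.5·51.3 + 21·-50.8) / (19 + 2.5 + 21)
= -2830.95 / 42.5 = -66.61 mV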